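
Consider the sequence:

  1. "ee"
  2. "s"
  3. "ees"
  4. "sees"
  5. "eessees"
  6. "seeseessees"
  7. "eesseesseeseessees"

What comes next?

This is a Fibonacci-style word recurrence s(k) = s(k−2)·s(k−1): e.g. ee·s = ees.
Continuing: seeseessees · eesseesseeseessees gives term 8.

seeseesseeseesseesseeseessees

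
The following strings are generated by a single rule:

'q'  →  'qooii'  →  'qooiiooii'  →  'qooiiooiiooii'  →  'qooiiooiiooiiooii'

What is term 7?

qooiiooiiooiiooiiooiiooii

The strings grow by a fixed suffix ooii each time.
From qooiiooiiooiiooii, 2 further steps: qooiiooiiooiiooii → qooiiooiiooiiooiiooii → (answer).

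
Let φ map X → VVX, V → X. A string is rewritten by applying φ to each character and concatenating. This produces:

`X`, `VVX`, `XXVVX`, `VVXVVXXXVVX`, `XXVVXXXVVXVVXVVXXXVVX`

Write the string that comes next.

Rewriting the 21 symbols of XXVVXXXVVXVVXVVXXXVVX one by one yields VVX VVX X X VVX VVX VVX X X VVX X X VVX X X VVX VVX VVX X X VVX; concatenated:

VVXVVXXXVVXVVXVVXXXVVXXXVVXXXVVXVVXVVXXXVVX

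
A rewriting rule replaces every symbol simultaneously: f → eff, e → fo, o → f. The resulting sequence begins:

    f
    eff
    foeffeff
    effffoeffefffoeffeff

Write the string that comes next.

Applying the rule to each of the 20 symbols of effffoeffefffoeffeff gives the pieces fo eff eff eff eff f fo eff eff fo eff eff eff f fo eff eff fo eff eff, which concatenate to the answer.

foeffeffeffeffffoeffefffoeffeffeffffoeffefffoeffeff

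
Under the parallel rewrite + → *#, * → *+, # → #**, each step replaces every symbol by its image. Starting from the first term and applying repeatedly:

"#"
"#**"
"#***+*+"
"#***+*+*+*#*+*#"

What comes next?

#***+*+*+*#*+*#*+*#*+#***+*#*+#**

Applying the rule to each of the 15 symbols of #***+*+*+*#*+*# gives the pieces #** *+ *+ *+ *# *+ *# *+ *# *+ #** *+ *# *+ #**, which concatenate to the answer.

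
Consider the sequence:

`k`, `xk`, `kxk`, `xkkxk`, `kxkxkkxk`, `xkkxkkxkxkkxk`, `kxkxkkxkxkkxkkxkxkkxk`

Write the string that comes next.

xkkxkkxkxkkxkkxkxkkxkxkkxkkxkxkkxk

Each term (from the third on) is the two preceding terms concatenated in order: term 3 = k·xk = kxk.
The next term joins xkkxkkxkxkkxk and kxkxkkxkxkkxkkxkxkkxk.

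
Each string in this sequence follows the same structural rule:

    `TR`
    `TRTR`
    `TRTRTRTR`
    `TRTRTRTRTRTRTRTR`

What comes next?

TRTRTRTRTRTRTRTRTRTRTRTRTRTRTRTR

s(k+1) = s(k)·s(k) — each term doubles the last.
So the next term is two copies of TRTRTRTRTRTRTRTR.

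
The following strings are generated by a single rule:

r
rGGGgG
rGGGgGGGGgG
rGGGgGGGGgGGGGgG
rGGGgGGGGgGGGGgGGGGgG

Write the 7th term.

The strings grow by a fixed suffix GGGgG each time.
From rGGGgGGGGgGGGGgGGGGgG, 2 further steps: rGGGgGGGGgGGGGgGGGGgG → rGGGgGGGGgGGGGgGGGGgGGGGgG → (answer).

rGGGgGGGGgGGGGgGGGGgGGGGgGGGGgG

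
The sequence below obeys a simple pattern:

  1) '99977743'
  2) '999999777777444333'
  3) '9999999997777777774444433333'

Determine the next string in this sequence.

99999999999977777777777744444443333333

Reading off run lengths: 9 runs 3, 6, 9; 7 runs 3, 6, 9; 4 runs 1, 3, 5; 3 runs 1, 3, 5 — each is linear in n (n = 1, 2, …).
For the next term, n = 4, so the run lengths are 12, 12, 7, 7.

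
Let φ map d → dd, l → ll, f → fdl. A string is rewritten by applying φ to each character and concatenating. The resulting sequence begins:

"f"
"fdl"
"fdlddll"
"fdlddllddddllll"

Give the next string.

fdlddllddddllllddddddddllllllll

φ(fdlddllddddllll) expands symbol-by-symbol to fdl dd ll dd dd ll ll dd dd dd dd ll ll ll ll; joining the 15 pieces gives the next term.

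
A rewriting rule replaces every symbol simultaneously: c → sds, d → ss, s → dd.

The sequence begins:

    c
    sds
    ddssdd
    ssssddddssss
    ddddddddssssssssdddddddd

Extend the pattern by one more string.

Rewriting the 24 symbols of ddddddddssssssssdddddddd one by one yields ss ss ss ss ss ss ss ss dd dd dd dd dd dd dd dd ss ss ss ss ss ss ss ss; concatenated:

ssssssssssssssssddddddddddddddddssssssssssssssss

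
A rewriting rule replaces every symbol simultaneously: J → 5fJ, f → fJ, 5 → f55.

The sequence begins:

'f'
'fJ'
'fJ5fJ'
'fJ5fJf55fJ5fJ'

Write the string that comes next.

φ(fJ5fJf55fJ5fJ) expands symbol-by-symbol to fJ 5fJ f55 fJ 5fJ fJ f55 f55 fJ 5fJ f55 fJ 5fJ; joining the 13 pieces gives the next term.

fJ5fJf55fJ5fJfJf55f55fJ5fJf55fJ5fJ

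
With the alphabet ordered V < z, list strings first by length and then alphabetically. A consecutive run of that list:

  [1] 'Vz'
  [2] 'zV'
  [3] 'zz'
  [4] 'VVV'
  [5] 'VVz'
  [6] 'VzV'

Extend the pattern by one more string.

Find the rightmost character of VzV below z, bump it to the next letter, and reset everything to its right to V.

Vzz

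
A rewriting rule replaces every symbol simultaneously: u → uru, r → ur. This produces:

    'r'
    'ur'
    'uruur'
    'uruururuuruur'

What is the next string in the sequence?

uruururuuruururuururuuruururuuruur

Replace each of the 13 characters of uruururuuruur in place — uru ur uru uru ur uru ur uru uru ur uru uru ur — and concatenate.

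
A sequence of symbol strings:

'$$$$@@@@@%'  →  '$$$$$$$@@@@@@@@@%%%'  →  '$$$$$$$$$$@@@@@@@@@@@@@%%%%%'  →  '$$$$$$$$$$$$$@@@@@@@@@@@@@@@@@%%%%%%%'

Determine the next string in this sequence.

$$$$$$$$$$$$$$$$@@@@@@@@@@@@@@@@@@@@@%%%%%%%%%

Term n consists of 3n+1 $'s, followed by 4n+1 @'s, followed by 2n-1 %'s (n = 1, 2, …).
For the next term, n = 5, so the run lengths are 16, 21, 9.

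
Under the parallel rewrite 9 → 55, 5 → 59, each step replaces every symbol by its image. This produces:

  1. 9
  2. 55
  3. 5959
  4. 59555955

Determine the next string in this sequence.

5955595959555959

Expanding 59555955: 5→59, 9→55, 5→59, 5→59, 5→59, 9→55, 5→59, 5→59. Concatenated: 59 55 59 59 59 55 59 59.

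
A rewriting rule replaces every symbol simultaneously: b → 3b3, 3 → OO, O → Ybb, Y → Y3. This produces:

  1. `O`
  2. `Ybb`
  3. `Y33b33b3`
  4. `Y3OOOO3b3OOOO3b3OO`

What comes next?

Y3OOYbbYbbYbbYbbOO3b3OOYbbYbbYbbYbbOO3b3OOYbbYbb

Replace each of the 18 characters of Y3OOOO3b3OOOO3b3OO in place — Y3 OO Ybb Ybb Ybb Ybb OO 3b3 OO Ybb Ybb Ybb Ybb OO 3b3 OO Ybb Ybb — and concatenate.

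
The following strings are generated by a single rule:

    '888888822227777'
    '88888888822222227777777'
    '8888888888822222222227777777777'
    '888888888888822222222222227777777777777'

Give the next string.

Term n consists of 2n+3 8's, followed by 3n-2 2's, followed by 3n-2 7's, where the shown terms are n = 2, 3, 4, 5.
Setting n = 6 gives 15, 16, 16 characters in each block.

88888888888888822222222222222227777777777777777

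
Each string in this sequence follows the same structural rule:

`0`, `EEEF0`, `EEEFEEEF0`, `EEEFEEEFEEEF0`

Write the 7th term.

Every step adds EEEF at the front: s(k+1) = EEEF·s(k).
From EEEFEEEFEEEF0, 3 further steps: EEEFEEEFEEEF0 → EEEFEEEFEEEFEEEF0 → EEEFEEEFEEEFEEEFEEEF0 → (answer).

EEEFEEEFEEEFEEEFEEEFEEEF0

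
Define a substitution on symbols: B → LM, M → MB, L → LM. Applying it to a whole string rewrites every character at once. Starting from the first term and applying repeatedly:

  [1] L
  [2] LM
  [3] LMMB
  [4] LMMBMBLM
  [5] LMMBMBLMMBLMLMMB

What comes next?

LMMBMBLMMBLMLMMBMBLMLMMBLMMBMBLM

Applying the rule to each of the 16 symbols of LMMBMBLMMBLMLMMB gives the pieces LM MB MB LM MB LM LM MB MB LM LM MB LM MB MB LM, which concatenate to the answer.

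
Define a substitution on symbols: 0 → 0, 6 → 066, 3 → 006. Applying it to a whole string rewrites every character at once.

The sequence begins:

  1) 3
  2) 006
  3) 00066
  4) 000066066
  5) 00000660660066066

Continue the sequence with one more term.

Applying the rule to each of the 17 symbols of 00000660660066066 gives the pieces 0 0 0 0 0 066 066 0 066 066 0 0 066 066 0 066 066, which concatenate to the answer.

000000660660066066000660660066066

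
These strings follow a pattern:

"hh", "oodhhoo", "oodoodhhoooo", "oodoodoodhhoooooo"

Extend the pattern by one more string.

s(k+1) = ood·s(k)·oo, so each term gains ood as a prefix and oo as a suffix.
Applying this once more to oodoodoodhhoooooo:

oodoodoodoodhhoooooooo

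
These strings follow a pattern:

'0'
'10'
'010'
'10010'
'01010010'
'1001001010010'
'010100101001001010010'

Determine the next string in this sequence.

From term 3 onward, concatenate the second-to-last term with the last: 0·10 = 010, 10·010 = 10010, …
Continuing: 1001001010010 · 010100101001001010010 gives term 8.

1001001010010010100101001001010010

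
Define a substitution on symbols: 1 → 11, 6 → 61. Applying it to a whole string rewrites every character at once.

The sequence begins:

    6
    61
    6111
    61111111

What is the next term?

Expanding 61111111: 6→61, 1→11, 1→11, 1→11, 1→11, 1→11, 1→11, 1→11. Concatenated: 61 11 11 11 11 11 11 11.

6111111111111111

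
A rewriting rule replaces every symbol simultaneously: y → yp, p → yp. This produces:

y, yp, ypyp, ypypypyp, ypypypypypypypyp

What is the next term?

φ(ypypypypypypypyp) expands symbol-by-symbol to yp yp yp yp yp yp yp yp yp yp yp yp yp yp yp yp; joining the 16 pieces gives the next term.

ypypypypypypypypypypypypypypypyp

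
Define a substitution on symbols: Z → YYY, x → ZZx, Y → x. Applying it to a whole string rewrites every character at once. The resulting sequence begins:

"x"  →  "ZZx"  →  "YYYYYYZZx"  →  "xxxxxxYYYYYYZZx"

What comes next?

φ(xxxxxxYYYYYYZZx) expands symbol-by-symbol to ZZx ZZx ZZx ZZx ZZx ZZx x x x x x x YYY YYY ZZx; joining the 15 pieces gives the next term.

ZZxZZxZZxZZxZZxZZxxxxxxxYYYYYYZZx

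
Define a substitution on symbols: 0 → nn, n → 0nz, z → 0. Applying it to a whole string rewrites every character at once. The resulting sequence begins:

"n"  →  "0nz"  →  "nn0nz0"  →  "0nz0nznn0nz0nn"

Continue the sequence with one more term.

nn0nz0nn0nz00nz0nznn0nz0nn0nz0nz

φ(0nz0nznn0nz0nn) expands symbol-by-symbol to nn 0nz 0 nn 0nz 0 0nz 0nz nn 0nz 0 nn 0nz 0nz; joining the 14 pieces gives the next term.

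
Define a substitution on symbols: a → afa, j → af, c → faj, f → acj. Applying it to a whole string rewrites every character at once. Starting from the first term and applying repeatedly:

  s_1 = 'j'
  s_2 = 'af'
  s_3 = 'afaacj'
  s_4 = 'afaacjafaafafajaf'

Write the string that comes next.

Replace each of the 17 characters of afaacjafaafafajaf in place — afa acj afa afa faj af afa acj afa afa acj afa acj afa af afa acj — and concatenate.

afaacjafaafafajafafaacjafaafaacjafaacjafaafafaacj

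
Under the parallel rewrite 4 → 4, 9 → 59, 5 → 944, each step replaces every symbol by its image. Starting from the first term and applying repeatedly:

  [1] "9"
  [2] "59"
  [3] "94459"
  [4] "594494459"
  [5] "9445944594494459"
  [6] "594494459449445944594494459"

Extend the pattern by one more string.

944594459449445944594494459449445944594494459

Replace each of the 27 characters of 594494459449445944594494459 in place — 944 59 4 4 59 4 4 944 59 4 4 59 4 4 944 59 4 4 944 59 4 4 59 4 4 944 59 — and concatenate.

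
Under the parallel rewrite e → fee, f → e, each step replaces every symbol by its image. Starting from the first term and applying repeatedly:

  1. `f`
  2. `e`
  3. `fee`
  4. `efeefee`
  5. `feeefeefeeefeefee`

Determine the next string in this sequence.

efeefeefeeefeefeeefeefeefeeefeefeeefeefee

φ(feeefeefeeefeefee) expands symbol-by-symbol to e fee fee fee e fee fee e fee fee fee e fee fee e fee fee; joining the 17 pieces gives the next term.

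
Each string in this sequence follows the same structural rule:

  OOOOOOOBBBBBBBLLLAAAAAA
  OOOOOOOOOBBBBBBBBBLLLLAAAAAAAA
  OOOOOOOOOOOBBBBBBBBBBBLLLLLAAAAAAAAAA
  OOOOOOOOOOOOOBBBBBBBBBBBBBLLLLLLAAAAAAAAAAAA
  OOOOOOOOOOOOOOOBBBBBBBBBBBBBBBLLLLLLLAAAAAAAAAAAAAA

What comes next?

The n-th term is 2n+1 O's then 2n+1 B's then n L's then 2n A's, where the shown terms are n = 3, 4, 5, 6, 7.
Setting n = 8 gives 17, 17, 8, 16 characters in each block.

OOOOOOOOOOOOOOOOOBBBBBBBBBBBBBBBBBLLLLLLLLAAAAAAAAAAAAAAAA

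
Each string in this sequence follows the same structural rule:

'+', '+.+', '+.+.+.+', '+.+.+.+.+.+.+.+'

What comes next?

Each string is two copies of the previous one joined by '.'.
Doubling +.+.+.+.+.+.+.+ with '.' between the halves:

+.+.+.+.+.+.+.+.+.+.+.+.+.+.+.+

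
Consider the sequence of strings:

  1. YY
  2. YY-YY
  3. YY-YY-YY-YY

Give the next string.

YY-YY-YY-YY-YY-YY-YY-YY

Every step duplicates the string with '-' between the halves.
So the next term is two copies of YY-YY-YY-YY with '-' between the halves.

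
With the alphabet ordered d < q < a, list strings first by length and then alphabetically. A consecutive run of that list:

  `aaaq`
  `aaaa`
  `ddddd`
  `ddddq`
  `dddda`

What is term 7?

Advancing 2 positions from dddda through dddda → dddqd reaches term 7.

dddqq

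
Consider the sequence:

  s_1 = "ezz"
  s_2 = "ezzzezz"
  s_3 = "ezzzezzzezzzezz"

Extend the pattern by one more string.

Every step duplicates the string with 'z' between the halves.
Doubling ezzzezzzezzzezz with 'z' between the halves:

ezzzezzzezzzezzzezzzezzzezzzezz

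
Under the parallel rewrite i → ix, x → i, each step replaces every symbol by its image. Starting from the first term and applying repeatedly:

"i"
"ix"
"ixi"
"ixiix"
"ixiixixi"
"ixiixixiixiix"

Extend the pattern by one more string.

Rewriting the 13 symbols of ixiixixiixiix one by one yields ix i ix ix i ix i ix ix i ix ix i; concatenated:

ixiixixiixiixixiixixi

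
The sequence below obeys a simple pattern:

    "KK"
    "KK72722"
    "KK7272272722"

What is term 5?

KK72722727227272272722

Each term is the previous one with 72722 appended.
From KK7272272722, 2 further steps: KK7272272722 → KK727227272272722 → (answer).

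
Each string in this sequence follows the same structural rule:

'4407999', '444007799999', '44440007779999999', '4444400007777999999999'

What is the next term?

Each string has the form 4^{n+1} 0^{n} 7^{n} 9^{2n+1} (n = 1, 2, …).
At n = 5 the blocks have lengths 6, 5, 5, 11.

444444000007777799999999999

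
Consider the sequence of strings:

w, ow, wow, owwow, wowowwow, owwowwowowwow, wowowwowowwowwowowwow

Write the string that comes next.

From term 3 onward, concatenate the second-to-last term with the last: w·ow = wow, ow·wow = owwow, …
So term 8 is owwowwowowwow·wowowwowowwowwowowwow.

owwowwowowwowwowowwowowwowwowowwow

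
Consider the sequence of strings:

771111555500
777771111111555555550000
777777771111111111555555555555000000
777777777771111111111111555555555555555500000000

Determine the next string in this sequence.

777777777777771111111111111111555555555555555555550000000000

The n-th term is 3n-1 7's then 3n+1 1's then 4n 5's then 2n 0's (n = 1, 2, …).
For the next term, n = 5, so the run lengths are 14, 16, 20, 10.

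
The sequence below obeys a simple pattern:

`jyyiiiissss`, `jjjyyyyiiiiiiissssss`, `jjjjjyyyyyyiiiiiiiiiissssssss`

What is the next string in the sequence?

jjjjjjjyyyyyyyyiiiiiiiiiiiiissssssssss

Reading off run lengths: j runs 1, 3, 5; y runs 2, 4, 6; i runs 4, 7, 10; s runs 4, 6, 8 — each is linear in n (n = 1, 2, …).
Setting n = 4 gives 7, 8, 13, 10 characters in each block.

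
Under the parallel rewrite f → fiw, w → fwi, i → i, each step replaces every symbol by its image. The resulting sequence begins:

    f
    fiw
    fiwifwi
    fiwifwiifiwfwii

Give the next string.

φ(fiwifwiifiwfwii) expands symbol-by-symbol to fiw i fwi i fiw fwi i i fiw i fwi fiw fwi i i; joining the 15 pieces gives the next term.

fiwifwiifiwfwiiifiwifwifiwfwiii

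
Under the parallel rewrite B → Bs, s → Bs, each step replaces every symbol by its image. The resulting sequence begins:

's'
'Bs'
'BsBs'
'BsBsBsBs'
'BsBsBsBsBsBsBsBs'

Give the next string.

BsBsBsBsBsBsBsBsBsBsBsBsBsBsBsBs

Applying the rule to each of the 16 symbols of BsBsBsBsBsBsBsBs gives the pieces Bs Bs Bs Bs Bs Bs Bs Bs Bs Bs Bs Bs Bs Bs Bs Bs, which concatenate to the answer.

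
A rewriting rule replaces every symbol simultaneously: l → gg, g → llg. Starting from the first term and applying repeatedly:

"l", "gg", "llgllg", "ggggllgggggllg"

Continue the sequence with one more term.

Rewriting the 14 symbols of ggggllgggggllg one by one yields llg llg llg llg gg gg llg llg llg llg llg gg gg llg; concatenated:

llgllgllgllgggggllgllgllgllgllgggggllg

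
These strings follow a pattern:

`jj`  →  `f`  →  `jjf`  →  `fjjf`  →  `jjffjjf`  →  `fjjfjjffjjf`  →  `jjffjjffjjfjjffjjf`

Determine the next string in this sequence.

fjjfjjffjjfjjffjjffjjfjjffjjf

From term 3 onward, concatenate the second-to-last term with the last: jj·f = jjf, f·jjf = fjjf, …
The next term joins fjjfjjffjjf and jjffjjffjjfjjffjjf.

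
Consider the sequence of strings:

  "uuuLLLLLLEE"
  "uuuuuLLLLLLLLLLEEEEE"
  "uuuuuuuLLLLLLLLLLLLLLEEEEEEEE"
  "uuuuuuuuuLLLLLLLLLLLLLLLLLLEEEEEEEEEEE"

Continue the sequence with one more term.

uuuuuuuuuuuLLLLLLLLLLLLLLLLLLLLLLEEEEEEEEEEEEEE

The n-th term is 2n+1 u's then 4n+2 L's then 3n-1 E's (n = 1, 2, …).
At n = 5 the blocks have lengths 11, 22, 14.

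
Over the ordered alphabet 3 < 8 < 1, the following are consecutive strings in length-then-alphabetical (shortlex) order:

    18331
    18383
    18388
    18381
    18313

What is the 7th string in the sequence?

18311

Continuing the enumeration 2 steps past 18313: 18313 → 18318 → (answer).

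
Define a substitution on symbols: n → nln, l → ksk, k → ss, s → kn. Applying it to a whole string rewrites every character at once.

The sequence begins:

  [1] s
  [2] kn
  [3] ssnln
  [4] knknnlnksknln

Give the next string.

Replace each of the 13 characters of knknnlnksknln in place — ss nln ss nln nln ksk nln ss kn ss nln ksk nln — and concatenate.

ssnlnssnlnnlnksknlnssknssnlnksknln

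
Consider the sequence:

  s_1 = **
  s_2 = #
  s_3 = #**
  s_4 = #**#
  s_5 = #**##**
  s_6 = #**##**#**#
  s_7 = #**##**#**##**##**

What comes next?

#**##**#**##**##**#**##**#**#

This is a Fibonacci-style word recurrence s(k) = s(k−1)·s(k−2): e.g. #·** = #**.
So term 8 is #**##**#**##**##**·#**##**#**#.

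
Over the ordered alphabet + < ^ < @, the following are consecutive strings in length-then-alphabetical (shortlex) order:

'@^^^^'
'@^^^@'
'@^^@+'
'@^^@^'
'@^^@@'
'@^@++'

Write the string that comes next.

Treat @^@++ as a base-3 numeral over the given alphabet and add one, carrying through any trailing @'s.

@^@+^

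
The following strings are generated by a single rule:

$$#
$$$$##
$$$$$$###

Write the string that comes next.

$$$$$$$$####

The n-th term is 2n $'s then n #'s (n = 1, 2, …).
Setting n = 4 gives 8, 4 characters in each block.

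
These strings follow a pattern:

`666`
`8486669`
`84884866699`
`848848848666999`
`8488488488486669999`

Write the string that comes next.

84884884884884866699999

Every step adds 848 to the front and 9 to the end of the previous string.
One more step from 8488488488486669999 gives the answer.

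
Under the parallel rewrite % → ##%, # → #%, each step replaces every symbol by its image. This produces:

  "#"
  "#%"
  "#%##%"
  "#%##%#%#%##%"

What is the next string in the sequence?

Apply φ to #%##%#%#%##% symbol by symbol: #→#%, %→##%, #→#%, #→#%, %→##%, #→#%, %→##%, #→#%, %→##%, #→#%, #→#%, %→##%; joined: #% ##% #% #% ##% #% ##% #% ##% #% #% ##%.

#%##%#%#%##%#%##%#%##%#%#%##%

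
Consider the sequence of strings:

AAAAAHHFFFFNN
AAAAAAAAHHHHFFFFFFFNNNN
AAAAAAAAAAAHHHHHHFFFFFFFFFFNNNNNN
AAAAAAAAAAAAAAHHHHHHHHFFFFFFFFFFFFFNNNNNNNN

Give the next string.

Each string has the form A^{3n+2} H^{2n} F^{3n+1} N^{2n} (n = 1, 2, …).
At n = 5 the blocks have lengths 17, 10, 16, 10.

AAAAAAAAAAAAAAAAAHHHHHHHHHHFFFFFFFFFFFFFFFFNNNNNNNNNN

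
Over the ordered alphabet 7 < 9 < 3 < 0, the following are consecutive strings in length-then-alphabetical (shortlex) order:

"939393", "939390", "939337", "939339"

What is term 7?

Advancing 3 positions from 939339 through 939339 → 939333 → 939330 reaches term 7.

939307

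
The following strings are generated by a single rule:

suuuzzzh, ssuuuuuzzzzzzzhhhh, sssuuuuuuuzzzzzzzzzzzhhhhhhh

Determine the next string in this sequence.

ssssuuuuuuuuuzzzzzzzzzzzzzzzhhhhhhhhhh

Each string has the form s^{n} u^{2n+1} z^{4n-1} h^{3n-2} (n = 1, 2, …).
At n = 4 the blocks have lengths 4, 9, 15, 10.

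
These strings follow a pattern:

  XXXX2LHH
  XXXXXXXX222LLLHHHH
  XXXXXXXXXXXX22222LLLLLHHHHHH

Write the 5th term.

Each string has the form X^{4n} 2^{2n-1} L^{2n-1} H^{2n} (n = 1, 2, …).
Setting n = 5 gives 20, 9, 9, 10 characters in each block.

XXXXXXXXXXXXXXXXXXXX222222222LLLLLLLLLHHHHHHHHHH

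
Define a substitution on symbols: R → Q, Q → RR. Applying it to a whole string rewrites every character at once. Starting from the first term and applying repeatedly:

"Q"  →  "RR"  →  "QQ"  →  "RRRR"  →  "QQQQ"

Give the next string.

Expanding QQQQ: Q→RR, Q→RR, Q→RR, Q→RR. Concatenated: RR RR RR RR.

RRRRRRRR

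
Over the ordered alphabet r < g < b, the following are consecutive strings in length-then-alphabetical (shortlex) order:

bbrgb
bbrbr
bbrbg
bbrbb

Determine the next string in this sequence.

Find the rightmost character of bbrbb below b, bump it to the next letter, and reset everything to its right to r.

bbgrr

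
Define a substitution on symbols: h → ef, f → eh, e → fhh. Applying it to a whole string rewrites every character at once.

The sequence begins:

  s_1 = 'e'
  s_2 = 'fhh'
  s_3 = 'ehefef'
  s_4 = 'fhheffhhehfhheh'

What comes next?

Applying the rule to each of the 15 symbols of fhheffhhehfhheh gives the pieces eh ef ef fhh eh eh ef ef fhh ef eh ef ef fhh ef, which concatenate to the answer.

ehefeffhhehehefeffhhefehefeffhhef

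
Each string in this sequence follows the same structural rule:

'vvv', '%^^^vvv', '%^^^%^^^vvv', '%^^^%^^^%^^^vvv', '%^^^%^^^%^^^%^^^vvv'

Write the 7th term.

%^^^%^^^%^^^%^^^%^^^%^^^vvv

Each term is the previous one with %^^^ prepended.
From %^^^%^^^%^^^%^^^vvv, 2 further steps: %^^^%^^^%^^^%^^^vvv → %^^^%^^^%^^^%^^^%^^^vvv → (answer).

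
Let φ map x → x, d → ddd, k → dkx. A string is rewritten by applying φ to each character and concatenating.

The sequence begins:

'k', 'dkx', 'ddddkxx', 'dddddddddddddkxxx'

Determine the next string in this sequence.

ddddddddddddddddddddddddddddddddddddddddkxxxx

φ(dddddddddddddkxxx) expands symbol-by-symbol to ddd ddd ddd ddd ddd ddd ddd ddd ddd ddd ddd ddd ddd dkx x x x; joining the 17 pieces gives the next term.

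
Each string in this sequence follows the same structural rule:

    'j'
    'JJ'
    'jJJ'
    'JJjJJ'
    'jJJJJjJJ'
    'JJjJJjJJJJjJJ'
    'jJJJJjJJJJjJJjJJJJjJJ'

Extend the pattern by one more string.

This is a Fibonacci-style word recurrence s(k) = s(k−2)·s(k−1): e.g. j·JJ = jJJ.
The next term joins JJjJJjJJJJjJJ and jJJJJjJJJJjJJjJJJJjJJ.

JJjJJjJJJJjJJjJJJJjJJJJjJJjJJJJjJJ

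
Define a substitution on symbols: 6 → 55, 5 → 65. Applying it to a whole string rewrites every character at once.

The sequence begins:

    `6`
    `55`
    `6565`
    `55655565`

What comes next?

Rewriting each symbol of 55655565: 5→65, 5→65, 6→55, 5→65, 5→65, 5→65, 6→55, 5→65, which concatenates to 65 65 55 65 65 65 55 65.

6565556565655565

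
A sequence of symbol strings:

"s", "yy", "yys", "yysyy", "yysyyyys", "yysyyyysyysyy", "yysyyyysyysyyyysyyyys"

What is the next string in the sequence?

This is a Fibonacci-style word recurrence s(k) = s(k−1)·s(k−2): e.g. yy·s = yys.
Continuing: yysyyyysyysyyyysyyyys · yysyyyysyysyy gives term 8.

yysyyyysyysyyyysyyyysyysyyyysyysyy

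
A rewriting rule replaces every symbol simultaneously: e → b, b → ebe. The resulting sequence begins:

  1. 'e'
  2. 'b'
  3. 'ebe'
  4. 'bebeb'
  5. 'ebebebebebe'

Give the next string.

Expanding ebebebebebe: e→b, b→ebe, e→b, b→ebe, e→b, b→ebe, e→b, b→ebe, e→b, b→ebe, e→b. Concatenated: b ebe b ebe b ebe b ebe b ebe b.

bebebebebebebebebebeb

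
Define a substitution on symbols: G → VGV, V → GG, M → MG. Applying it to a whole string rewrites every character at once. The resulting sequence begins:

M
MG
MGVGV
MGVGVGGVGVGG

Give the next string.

Rewriting each symbol of MGVGVGGVGVGG: M→MG, G→VGV, V→GG, G→VGV, V→GG, G→VGV, G→VGV, V→GG, G→VGV, V→GG, G→VGV, G→VGV, which concatenates to MG VGV GG VGV GG VGV VGV GG VGV GG VGV VGV.

MGVGVGGVGVGGVGVVGVGGVGVGGVGVVGV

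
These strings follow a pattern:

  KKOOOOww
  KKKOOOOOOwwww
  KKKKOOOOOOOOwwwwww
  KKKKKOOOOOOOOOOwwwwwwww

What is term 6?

KKKKKKKOOOOOOOOOOOOOOwwwwwwwwwwww

Term n consists of n+1 K's, followed by 2n+2 O's, followed by 2n w's (n = 1, 2, …).
Setting n = 6 gives 7, 14, 12 characters in each block.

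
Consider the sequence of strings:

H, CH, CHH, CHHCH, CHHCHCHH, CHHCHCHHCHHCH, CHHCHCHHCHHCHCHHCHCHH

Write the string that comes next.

CHHCHCHHCHHCHCHHCHCHHCHHCHCHHCHHCH

From term 3 onward, concatenate the last term with the second-to-last: CH·H = CHH, CHH·CH = CHHCH, …
So term 8 is CHHCHCHHCHHCHCHHCHCHH·CHHCHCHHCHHCH.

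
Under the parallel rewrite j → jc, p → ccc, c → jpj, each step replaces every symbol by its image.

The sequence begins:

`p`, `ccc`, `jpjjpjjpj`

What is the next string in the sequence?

jccccjcjccccjcjccccjc

Rewriting each symbol of jpjjpjjpj: j→jc, p→ccc, j→jc, j→jc, p→ccc, j→jc, j→jc, p→ccc, j→jc, which concatenates to jc ccc jc jc ccc jc jc ccc jc.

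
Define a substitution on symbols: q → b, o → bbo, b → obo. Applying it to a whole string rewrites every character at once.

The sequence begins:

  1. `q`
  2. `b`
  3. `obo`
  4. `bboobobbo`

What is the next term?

Expanding bboobobbo: b→obo, b→obo, o→bbo, o→bbo, b→obo, o→bbo, b→obo, b→obo, o→bbo. Concatenated: obo obo bbo bbo obo bbo obo obo bbo.

oboobobbobboobobbooboobobbo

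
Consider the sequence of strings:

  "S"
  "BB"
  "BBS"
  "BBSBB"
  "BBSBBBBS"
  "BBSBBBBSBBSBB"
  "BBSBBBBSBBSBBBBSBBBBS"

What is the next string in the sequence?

BBSBBBBSBBSBBBBSBBBBSBBSBBBBSBBSBB

From term 3 onward, concatenate the last term with the second-to-last: BB·S = BBS, BBS·BB = BBSBB, …
The next term joins BBSBBBBSBBSBBBBSBBBBS and BBSBBBBSBBSBB.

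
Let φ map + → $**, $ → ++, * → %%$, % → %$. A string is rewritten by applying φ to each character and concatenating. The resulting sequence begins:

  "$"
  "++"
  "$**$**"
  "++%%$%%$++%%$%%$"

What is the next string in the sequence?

$**$**%$%$++%$%$++$**$**%$%$++%$%$++

Replace each of the 16 characters of ++%%$%%$++%%$%%$ in place — $** $** %$ %$ ++ %$ %$ ++ $** $** %$ %$ ++ %$ %$ ++ — and concatenate.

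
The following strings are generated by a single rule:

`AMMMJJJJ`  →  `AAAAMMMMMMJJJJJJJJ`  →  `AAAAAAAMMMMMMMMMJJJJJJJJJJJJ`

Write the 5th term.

Reading off run lengths: A runs 1, 4, 7; M runs 3, 6, 9; J runs 4, 8, 12 — each is linear in n (n = 1, 2, …).
At n = 5 the blocks have lengths 13, 15, 20.

AAAAAAAAAAAAAMMMMMMMMMMMMMMMJJJJJJJJJJJJJJJJJJJJ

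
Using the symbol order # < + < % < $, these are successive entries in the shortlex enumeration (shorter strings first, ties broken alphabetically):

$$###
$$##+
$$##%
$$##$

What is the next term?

$$#+#

The successor of $$##$ increments the rightmost position that isn't already $ and resets every position after it to #.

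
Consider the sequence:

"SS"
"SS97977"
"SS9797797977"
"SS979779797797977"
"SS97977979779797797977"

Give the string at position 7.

SS979779797797977979779797797977

Every step adds 97977 to the end: s(k+1) = s(k)·97977.
From SS97977979779797797977, 2 further steps: SS97977979779797797977 → SS9797797977979779797797977 → (answer).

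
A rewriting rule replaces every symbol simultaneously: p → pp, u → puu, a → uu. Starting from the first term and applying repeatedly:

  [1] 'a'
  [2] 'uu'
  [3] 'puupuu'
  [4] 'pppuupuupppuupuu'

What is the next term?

pppppppuupuupppuupuupppppppuupuupppuupuu

φ(pppuupuupppuupuu) expands symbol-by-symbol to pp pp pp puu puu pp puu puu pp pp pp puu puu pp puu puu; joining the 16 pieces gives the next term.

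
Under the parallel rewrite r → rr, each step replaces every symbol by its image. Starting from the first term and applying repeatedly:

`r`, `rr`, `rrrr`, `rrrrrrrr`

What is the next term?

rrrrrrrrrrrrrrrr

Apply φ to rrrrrrrr symbol by symbol: r→rr, r→rr, r→rr, r→rr, r→rr, r→rr, r→rr, r→rr; joined: rr rr rr rr rr rr rr rr.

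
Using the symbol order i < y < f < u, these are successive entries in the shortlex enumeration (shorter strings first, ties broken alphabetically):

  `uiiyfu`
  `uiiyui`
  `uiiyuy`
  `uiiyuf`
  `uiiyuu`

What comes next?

Find the rightmost character of uiiyuu below u, bump it to the next letter, and reset everything to its right to i.

uiifii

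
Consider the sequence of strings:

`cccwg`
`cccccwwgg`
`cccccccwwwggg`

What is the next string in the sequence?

cccccccccwwwwgggg

Each string has the form c^{2n+1} w^{n} g^{n} (n = 1, 2, …).
For the next term, n = 4, so the run lengths are 9, 4, 4.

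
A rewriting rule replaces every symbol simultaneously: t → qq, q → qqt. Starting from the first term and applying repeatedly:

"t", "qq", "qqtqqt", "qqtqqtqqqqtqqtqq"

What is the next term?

qqtqqtqqqqtqqtqqqqtqqtqqtqqtqqqqtqqtqqqqtqqt

φ(qqtqqtqqqqtqqtqq) expands symbol-by-symbol to qqt qqt qq qqt qqt qq qqt qqt qqt qqt qq qqt qqt qq qqt qqt; joining the 16 pieces gives the next term.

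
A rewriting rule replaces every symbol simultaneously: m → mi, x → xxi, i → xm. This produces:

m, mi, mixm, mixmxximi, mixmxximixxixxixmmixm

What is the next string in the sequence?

Rewriting the 21 symbols of mixmxximixxixxixmmixm one by one yields mi xm xxi mi xxi xxi xm mi xm xxi xxi xm xxi xxi xm xxi mi mi xm xxi mi; concatenated:

mixmxximixxixxixmmixmxxixxixmxxixxixmxximimixmxximi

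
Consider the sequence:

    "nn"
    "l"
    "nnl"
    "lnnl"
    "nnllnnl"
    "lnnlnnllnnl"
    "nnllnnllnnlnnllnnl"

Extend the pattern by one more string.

This is a Fibonacci-style word recurrence s(k) = s(k−2)·s(k−1): e.g. nn·l = nnl.
So term 8 is lnnlnnllnnl·nnllnnllnnlnnllnnl.

lnnlnnllnnlnnllnnllnnlnnllnnl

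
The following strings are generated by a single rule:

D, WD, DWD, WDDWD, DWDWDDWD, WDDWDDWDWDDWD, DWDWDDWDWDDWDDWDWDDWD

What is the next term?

WDDWDDWDWDDWDDWDWDDWDWDDWDDWDWDDWD

This is a Fibonacci-style word recurrence s(k) = s(k−2)·s(k−1): e.g. D·WD = DWD.
The next term joins WDDWDDWDWDDWD and DWDWDDWDWDDWDDWDWDDWD.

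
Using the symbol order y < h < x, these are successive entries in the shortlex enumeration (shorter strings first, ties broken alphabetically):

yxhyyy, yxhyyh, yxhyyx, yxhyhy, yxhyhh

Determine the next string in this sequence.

Treat yxhyhh as a base-3 numeral over the given alphabet and add one, carrying through any trailing x's.

yxhyhx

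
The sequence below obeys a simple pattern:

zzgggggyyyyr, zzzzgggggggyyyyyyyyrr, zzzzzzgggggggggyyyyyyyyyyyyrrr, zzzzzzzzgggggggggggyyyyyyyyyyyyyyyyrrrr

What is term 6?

zzzzzzzzzzzzgggggggggggggggyyyyyyyyyyyyyyyyyyyyyyyyrrrrrr

The n-th term is 2n z's then 2n+3 g's then 4n y's then n r's (n = 1, 2, …).
At n = 6 the blocks have lengths 12, 15, 24, 6.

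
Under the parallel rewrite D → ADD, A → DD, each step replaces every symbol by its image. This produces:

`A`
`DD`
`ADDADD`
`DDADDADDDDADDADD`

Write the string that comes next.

Replace each of the 16 characters of DDADDADDDDADDADD in place — ADD ADD DD ADD ADD DD ADD ADD ADD ADD DD ADD ADD DD ADD ADD — and concatenate.

ADDADDDDADDADDDDADDADDADDADDDDADDADDDDADDADD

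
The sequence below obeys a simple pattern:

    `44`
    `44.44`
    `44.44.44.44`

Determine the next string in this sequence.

44.44.44.44.44.44.44.44

Every step duplicates the string with '.' between the halves.
One more doubling of 44.44.44.44 gives the answer.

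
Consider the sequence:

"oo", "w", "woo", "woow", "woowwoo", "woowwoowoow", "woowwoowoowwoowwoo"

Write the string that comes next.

woowwoowoowwoowwoowoowwoowoow

From term 3 onward, concatenate the last term with the second-to-last: w·oo = woo, woo·w = woow, …
The next term joins woowwoowoowwoowwoo and woowwoowoow.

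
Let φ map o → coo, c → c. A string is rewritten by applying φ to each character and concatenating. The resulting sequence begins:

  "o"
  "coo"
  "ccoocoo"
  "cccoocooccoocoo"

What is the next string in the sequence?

ccccoocooccoocoocccoocooccoocoo

Applying the rule to each of the 15 symbols of cccoocooccoocoo gives the pieces c c c coo coo c coo coo c c coo coo c coo coo, which concatenate to the answer.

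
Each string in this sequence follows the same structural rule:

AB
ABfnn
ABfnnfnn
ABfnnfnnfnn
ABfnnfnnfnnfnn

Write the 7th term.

ABfnnfnnfnnfnnfnnfnn

The strings grow by a fixed suffix fnn each time.
From ABfnnfnnfnnfnn, 2 further steps: ABfnnfnnfnnfnn → ABfnnfnnfnnfnnfnn → (answer).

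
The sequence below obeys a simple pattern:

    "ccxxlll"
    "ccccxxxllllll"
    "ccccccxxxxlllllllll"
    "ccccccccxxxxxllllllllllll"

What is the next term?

ccccccccccxxxxxxlllllllllllllll

Term n consists of 2n c's, followed by n+1 x's, followed by 3n l's (n = 1, 2, …).
For the next term, n = 5, so the run lengths are 10, 6, 15.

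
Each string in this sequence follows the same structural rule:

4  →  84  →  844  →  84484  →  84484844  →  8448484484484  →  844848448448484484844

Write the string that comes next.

8448484484484844848448448484484484

Each term (from the third on) is the previous term followed by the one before it: term 3 = 84·4 = 844.
The next term joins 844848448448484484844 and 8448484484484.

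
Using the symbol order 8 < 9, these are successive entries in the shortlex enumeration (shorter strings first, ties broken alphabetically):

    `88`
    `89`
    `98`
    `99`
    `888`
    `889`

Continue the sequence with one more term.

898

Find the rightmost character of 889 below 9, bump it to the next letter, and reset everything to its right to 8.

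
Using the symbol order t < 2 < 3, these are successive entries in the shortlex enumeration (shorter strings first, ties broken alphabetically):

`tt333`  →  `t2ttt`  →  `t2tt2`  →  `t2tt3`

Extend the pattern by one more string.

Find the rightmost character of t2tt3 below 3, bump it to the next letter, and reset everything to its right to t.

t2t2t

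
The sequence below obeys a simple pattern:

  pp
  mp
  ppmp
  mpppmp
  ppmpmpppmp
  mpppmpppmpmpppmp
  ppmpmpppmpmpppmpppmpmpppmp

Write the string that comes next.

This is a Fibonacci-style word recurrence s(k) = s(k−2)·s(k−1): e.g. pp·mp = ppmp.
So term 8 is mpppmpppmpmpppmp·ppmpmpppmpmpppmpppmpmpppmp.

mpppmpppmpmpppmpppmpmpppmpmpppmpppmpmpppmp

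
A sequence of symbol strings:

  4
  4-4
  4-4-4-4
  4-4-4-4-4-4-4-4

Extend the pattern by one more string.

s(k+1) = s(k)·-·s(k) — each term doubles the last with '-' between the halves.
Doubling 4-4-4-4-4-4-4-4 with '-' between the halves:

4-4-4-4-4-4-4-4-4-4-4-4-4-4-4-4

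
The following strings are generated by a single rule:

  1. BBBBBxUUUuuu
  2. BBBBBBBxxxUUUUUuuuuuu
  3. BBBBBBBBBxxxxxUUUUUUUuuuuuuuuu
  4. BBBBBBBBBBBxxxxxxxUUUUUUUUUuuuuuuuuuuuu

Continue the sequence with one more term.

BBBBBBBBBBBBBxxxxxxxxxUUUUUUUUUUUuuuuuuuuuuuuuuu

Each string has the form B^{2n+3} x^{2n-1} U^{2n+1} u^{3n} (n = 1, 2, …).
At n = 5 the blocks have lengths 13, 9, 11, 15.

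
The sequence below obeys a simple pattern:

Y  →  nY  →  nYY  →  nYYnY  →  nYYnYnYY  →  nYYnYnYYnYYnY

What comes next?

nYYnYnYYnYYnYnYYnYnYY

This is a Fibonacci-style word recurrence s(k) = s(k−1)·s(k−2): e.g. nY·Y = nYY.
The next term joins nYYnYnYYnYYnY and nYYnYnYY.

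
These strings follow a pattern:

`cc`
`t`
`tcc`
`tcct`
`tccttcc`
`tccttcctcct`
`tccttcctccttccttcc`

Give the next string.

From term 3 onward, concatenate the last term with the second-to-last: t·cc = tcc, tcc·t = tcct, …
The next term joins tccttcctccttccttcc and tccttcctcct.

tccttcctccttccttcctccttcctcct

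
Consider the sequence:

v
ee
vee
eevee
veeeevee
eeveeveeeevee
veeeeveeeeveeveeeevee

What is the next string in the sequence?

eeveeveeeeveeveeeeveeeeveeveeeevee

This is a Fibonacci-style word recurrence s(k) = s(k−2)·s(k−1): e.g. v·ee = vee.
So term 8 is eeveeveeeevee·veeeeveeeeveeveeeevee.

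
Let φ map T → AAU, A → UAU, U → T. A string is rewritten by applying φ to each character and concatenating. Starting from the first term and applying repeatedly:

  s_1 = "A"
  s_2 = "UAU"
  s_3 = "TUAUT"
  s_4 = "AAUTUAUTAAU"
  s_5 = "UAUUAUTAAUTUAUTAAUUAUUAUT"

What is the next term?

Replace each of the 25 characters of UAUUAUTAAUTUAUTAAUUAUUAUT in place — T UAU T T UAU T AAU UAU UAU T AAU T UAU T AAU UAU UAU T T UAU T T UAU T AAU — and concatenate.

TUAUTTUAUTAAUUAUUAUTAAUTUAUTAAUUAUUAUTTUAUTTUAUTAAU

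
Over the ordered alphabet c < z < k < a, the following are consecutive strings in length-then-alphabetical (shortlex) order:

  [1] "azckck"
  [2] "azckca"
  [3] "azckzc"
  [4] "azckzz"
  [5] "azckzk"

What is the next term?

azckza

The successor of azckzk increments the rightmost position that isn't already a and resets every position after it to c.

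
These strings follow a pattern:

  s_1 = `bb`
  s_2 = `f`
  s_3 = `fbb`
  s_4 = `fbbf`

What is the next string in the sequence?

fbbffbb

This is a Fibonacci-style word recurrence s(k) = s(k−1)·s(k−2): e.g. f·bb = fbb.
Continuing: fbbf · fbb gives term 5.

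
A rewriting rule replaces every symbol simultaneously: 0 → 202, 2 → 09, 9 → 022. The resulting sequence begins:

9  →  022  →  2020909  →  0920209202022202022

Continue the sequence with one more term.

20202209202092020220920209202090909202092020909

Applying the rule to each of the 19 symbols of 0920209202022202022 gives the pieces 202 022 09 202 09 202 022 09 202 09 202 09 09 09 202 09 202 09 09, which concatenate to the answer.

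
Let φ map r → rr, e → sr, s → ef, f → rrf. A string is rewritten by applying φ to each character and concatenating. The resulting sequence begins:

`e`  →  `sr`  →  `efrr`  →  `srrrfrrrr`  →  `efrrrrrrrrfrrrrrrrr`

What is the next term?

srrrfrrrrrrrrrrrrrrrrrrfrrrrrrrrrrrrrrrr

φ(efrrrrrrrrfrrrrrrrr) expands symbol-by-symbol to sr rrf rr rr rr rr rr rr rr rr rrf rr rr rr rr rr rr rr rr; joining the 19 pieces gives the next term.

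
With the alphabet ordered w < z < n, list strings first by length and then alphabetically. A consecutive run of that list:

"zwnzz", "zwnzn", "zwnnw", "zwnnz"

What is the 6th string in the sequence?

zzwww

Continuing the enumeration 2 steps past zwnnz: zwnnz → zwnnn → (answer).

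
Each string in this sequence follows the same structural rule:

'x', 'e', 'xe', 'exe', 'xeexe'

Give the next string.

exexeexe

Each term (from the third on) is the two preceding terms concatenated in order: term 3 = x·e = xe.
Continuing: exe · xeexe gives term 6.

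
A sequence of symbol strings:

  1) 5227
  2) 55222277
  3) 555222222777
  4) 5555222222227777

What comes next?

55555222222222277777

Each string has the form 5^{n} 2^{2n} 7^{n} (n = 1, 2, …).
At n = 5 the blocks have lengths 5, 10, 5.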